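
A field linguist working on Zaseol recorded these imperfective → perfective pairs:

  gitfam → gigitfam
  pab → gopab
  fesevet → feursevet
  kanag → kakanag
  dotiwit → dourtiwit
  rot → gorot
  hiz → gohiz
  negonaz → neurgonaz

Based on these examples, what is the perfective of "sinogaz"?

siurnogaz

hiz and negonaz both end in -z yet inflect differently (gohiz, neurgonaz), so the final letter is not what conditions the rule; the number of vowels is.
"sinogaz" has 3 vowels. The stems with 3 vowels (negonaz → neurgonaz, fesevet → feursevet, dotiwit → dourtiwit) insert -ur- after the first vowel.
So sinogaz → siurnogaz.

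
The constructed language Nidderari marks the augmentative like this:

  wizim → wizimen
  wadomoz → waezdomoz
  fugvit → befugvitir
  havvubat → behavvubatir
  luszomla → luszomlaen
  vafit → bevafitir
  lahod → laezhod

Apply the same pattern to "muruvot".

bemuruvotir

vafit and wizim both have last vowel 'i' yet inflect differently (bevafitir, wizimen), so the last vowel is not what conditions the rule; the final letter is.
"muruvot" ends in -t. The stems ending in -t (havvubat → behavvubatir, vafit → bevafitir, fugvit → befugvitir) add be- … -ir around the stem.
The other patterns: stems ending in -a or -m add -en; stems ending in -d or -z insert -ez- after the first vowel.
So muruvot → bemuruvotir.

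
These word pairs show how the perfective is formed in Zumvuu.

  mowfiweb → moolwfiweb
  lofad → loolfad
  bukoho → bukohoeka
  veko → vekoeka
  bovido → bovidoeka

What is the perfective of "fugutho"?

"fugutho" ends in a vowel. The stems ending in a vowel (bukoho → bukohoeka, veko → vekoeka, bovido → bovidoeka) add -eka.
The other pattern: stems ending in a consonant insert -ol- after the first vowel.
So fugutho → fuguthoeka.

fuguthoeka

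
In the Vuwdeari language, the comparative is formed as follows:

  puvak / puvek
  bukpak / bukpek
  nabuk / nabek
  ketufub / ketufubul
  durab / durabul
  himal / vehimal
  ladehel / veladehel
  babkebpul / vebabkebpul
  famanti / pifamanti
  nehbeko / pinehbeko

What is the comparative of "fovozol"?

nabuk and ketufub both have last vowel 'u' yet inflect differently (nabek, ketufubul), so the last vowel is not what conditions the rule; the final letter is.
"fovozol" ends in -l. The stems ending in -l (himal → vehimal, ladehel → veladehel, babkebpul → vebabkebpul) add the prefix ve-.
So fovozol → vefovozol.

vefovozol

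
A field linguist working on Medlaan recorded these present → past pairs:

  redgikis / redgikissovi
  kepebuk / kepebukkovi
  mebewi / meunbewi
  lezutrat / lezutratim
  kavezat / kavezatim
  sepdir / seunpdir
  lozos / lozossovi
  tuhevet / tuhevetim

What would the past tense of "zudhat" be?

zudhatim

redgikis and mebewi both have last vowel 'i' yet inflect differently (redgikissovi, meunbewi), so the last vowel is not what conditions the rule; the final letter is.
"zudhat" ends in -t. The stems ending in -t (lezutrat → lezutratim, kavezat → kavezatim, tuhevet → tuhevetim) add -im.
The other patterns: stems ending in -k or -s double the final consonant and add -ovi; stems ending in -i or -r insert -un- after the first vowel.
So zudhat → zudhatim.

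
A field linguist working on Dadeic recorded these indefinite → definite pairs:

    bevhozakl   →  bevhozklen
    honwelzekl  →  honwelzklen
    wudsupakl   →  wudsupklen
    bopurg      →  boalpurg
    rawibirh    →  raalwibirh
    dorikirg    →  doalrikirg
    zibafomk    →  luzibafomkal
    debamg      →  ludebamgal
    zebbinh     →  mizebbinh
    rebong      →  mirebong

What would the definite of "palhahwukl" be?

bopurg and debamg both end in -g yet inflect differently (boalpurg, ludebamgal), so the final letter is not what conditions the rule; the second-to-last letter is.
"palhahwukl" has second-to-last letter 'k'. The stems whose second-to-last letter is 'k' (bevhozakl → bevhozklen, honwelzekl → honwelzklen, wudsupakl → wudsupklen) delete the last vowel and add -en.
The other patterns: stems whose second-to-last letter is 'r' insert -al- after the first vowel; stems whose second-to-last letter is 'm' add lu- … -al around the stem; stems whose second-to-last letter is 'n' add the prefix mi-.
So palhahwukl → palhahwklen.

palhahwklen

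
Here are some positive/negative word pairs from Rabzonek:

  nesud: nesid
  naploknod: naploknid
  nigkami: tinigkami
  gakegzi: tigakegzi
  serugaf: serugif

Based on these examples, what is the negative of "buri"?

nigkami and nesud both begin with n- yet inflect differently (tinigkami, nesid), so the first letter is not what conditions the rule; the final letter is.
"buri" ends in -i. The stems ending in -i (gakegzi → tigakegzi, nigkami → tinigkami) add the prefix ti-.
The other pattern: stems ending in -d or -f change the last vowel to 'i'.
So buri → tiburi.

tiburi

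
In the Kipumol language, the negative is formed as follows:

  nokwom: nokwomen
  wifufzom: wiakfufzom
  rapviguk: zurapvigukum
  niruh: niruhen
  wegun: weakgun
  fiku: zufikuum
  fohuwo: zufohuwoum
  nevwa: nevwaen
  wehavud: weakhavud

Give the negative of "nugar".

nugaren

"nugar" begins with n-. The stems beginning with n- (nokwom → nokwomen, niruh → niruhen, nevwa → nevwaen) add -en.
The other patterns: stems beginning with w- insert -ak- after the first vowel; stems beginning with f- or r- add zu- … -um around the stem.
So nugar → nugaren.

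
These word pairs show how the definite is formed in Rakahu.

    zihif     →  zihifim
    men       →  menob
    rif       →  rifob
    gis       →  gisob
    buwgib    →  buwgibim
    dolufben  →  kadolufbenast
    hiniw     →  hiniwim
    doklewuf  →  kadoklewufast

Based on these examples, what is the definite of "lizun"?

rif and zihif both end in -f yet inflect differently (rifob, zihifim), so the final letter is not what conditions the rule; the number of vowels is.
"lizun" has 2 vowels. The stems with 2 vowels (zihif → zihifim, hiniw → hiniwim, buwgib → buwgibim) add -im.
So lizun → lizunim.

lizunim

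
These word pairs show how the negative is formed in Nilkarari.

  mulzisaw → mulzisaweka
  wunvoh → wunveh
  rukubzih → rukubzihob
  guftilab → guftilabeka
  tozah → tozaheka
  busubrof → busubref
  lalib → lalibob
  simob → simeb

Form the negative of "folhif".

folhifob

guftilab and simob both end in -b yet inflect differently (guftilabeka, simeb), so the final letter is not what conditions the rule; the last vowel is.
"folhif" has last vowel 'i'. The stems whose last vowel is 'i' (lalib → lalibob, rukubzih → rukubzihob) add -ob.
So folhif → folhifob.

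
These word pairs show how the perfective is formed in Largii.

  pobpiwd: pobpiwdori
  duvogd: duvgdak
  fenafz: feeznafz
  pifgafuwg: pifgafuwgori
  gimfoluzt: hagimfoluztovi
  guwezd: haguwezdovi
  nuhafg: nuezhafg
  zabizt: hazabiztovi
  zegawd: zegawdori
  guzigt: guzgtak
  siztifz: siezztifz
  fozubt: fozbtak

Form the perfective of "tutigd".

"tutigd" has second-to-last letter 'g'. The stems whose second-to-last letter is 'g' (guzigt → guzgtak, duvogd → duvgdak) delete the last vowel and add -ak.
So tutigd → tutgdak.

tutgdak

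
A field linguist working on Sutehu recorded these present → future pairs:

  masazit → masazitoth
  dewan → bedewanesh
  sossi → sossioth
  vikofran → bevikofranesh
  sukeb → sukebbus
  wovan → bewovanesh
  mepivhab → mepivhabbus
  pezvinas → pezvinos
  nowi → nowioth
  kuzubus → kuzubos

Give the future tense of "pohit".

pohitoth

mepivhab and pezvinas both have last vowel 'a' yet inflect differently (mepivhabbus, pezvinos), so the last vowel is not what conditions the rule; the final letter is.
"pohit" ends in -t. The one such stem in the data (masazit → masazitoth) adds -oth, so the same rule applies.
The other patterns: stems ending in -b double the final consonant and add -us; stems ending in -s change the last vowel to 'o'; stems ending in -n add be- … -esh around the stem.
So pohit → pohitoth.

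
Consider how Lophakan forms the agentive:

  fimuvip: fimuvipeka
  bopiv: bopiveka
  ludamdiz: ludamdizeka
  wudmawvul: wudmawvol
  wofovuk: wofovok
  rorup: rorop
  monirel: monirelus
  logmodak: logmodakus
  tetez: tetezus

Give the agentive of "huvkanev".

fimuvip and rorup both end in -p yet inflect differently (fimuvipeka, rorop), so the final letter is not what conditions the rule; the last vowel is.
"huvkanev" has last vowel 'e'. The stems whose last vowel is 'e' (monirel → monirelus, tetez → tetezus) add -us.
The other patterns: stems whose last vowel is 'i' add -eka; stems whose last vowel is 'u' change the last vowel to 'o'.
So huvkanev → huvkanevus.

huvkanevus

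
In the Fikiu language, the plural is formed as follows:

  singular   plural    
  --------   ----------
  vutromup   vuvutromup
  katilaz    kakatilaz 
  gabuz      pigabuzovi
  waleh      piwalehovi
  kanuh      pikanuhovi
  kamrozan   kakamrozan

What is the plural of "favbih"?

gabuz and katilaz both end in -z yet inflect differently (pigabuzovi, kakatilaz), so the final letter is not what conditions the rule; the number of vowels is.
"favbih" has 2 vowels. The stems with 2 vowels (waleh → piwalehovi, kanuh → pikanuhovi, gabuz → pigabuzovi) add pi- … -ovi around the stem.
The other pattern: stems with 3 vowels repeat the first consonant+vowel as a prefix.
So favbih → pifavbihovi.

pifavbihovi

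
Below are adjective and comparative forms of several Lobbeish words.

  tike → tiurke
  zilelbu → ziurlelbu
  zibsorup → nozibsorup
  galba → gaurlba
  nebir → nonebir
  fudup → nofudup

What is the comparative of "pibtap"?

nopibtap

zilelbu and fudup both have last vowel 'u' yet inflect differently (ziurlelbu, nofudup), so the last vowel is not what conditions the rule; whether the stem ends in a vowel or a consonant is.
"pibtap" ends in a consonant. The stems ending in a consonant (fudup → nofudup, nebir → nonebir, zibsorup → nozibsorup) add the prefix no-.
So pibtap → nopibtap.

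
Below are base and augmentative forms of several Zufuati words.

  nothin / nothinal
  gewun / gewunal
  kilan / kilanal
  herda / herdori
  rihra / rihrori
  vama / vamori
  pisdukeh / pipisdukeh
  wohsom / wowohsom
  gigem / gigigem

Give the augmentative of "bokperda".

bokperdori

kilan and herda both have last vowel 'a' yet inflect differently (kilanal, herdori), so the last vowel is not what conditions the rule; the final letter is.
"bokperda" ends in -a. The stems ending in -a (herda → herdori, rihra → rihrori, vama → vamori) drop the final letter and add -ori.
The other patterns: stems ending in -n add -al; stems ending in -h or -m repeat the first consonant+vowel as a prefix.
So bokperda → bokperdori.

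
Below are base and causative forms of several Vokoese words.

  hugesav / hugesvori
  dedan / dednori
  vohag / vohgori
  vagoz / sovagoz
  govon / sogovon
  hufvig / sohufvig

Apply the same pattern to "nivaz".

nivzori

"nivaz" has last vowel 'a'. The stems whose last vowel is 'a' (hugesav → hugesvori, dedan → dednori, vohag → vohgori) delete the last vowel and add -ori.
The other pattern: stems whose last vowel is 'i' or 'o' add the prefix so-.
So nivaz → nivzori.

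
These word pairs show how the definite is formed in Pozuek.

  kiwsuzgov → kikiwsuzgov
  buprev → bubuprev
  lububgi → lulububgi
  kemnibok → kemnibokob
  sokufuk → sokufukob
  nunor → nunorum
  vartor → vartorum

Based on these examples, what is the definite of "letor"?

kiwsuzgov and kemnibok both have last vowel 'o' yet inflect differently (kikiwsuzgov, kemnibokob), so the last vowel is not what conditions the rule; the final letter is.
"letor" ends in -r. The stems ending in -r (nunor → nunorum, vartor → vartorum) add -um.
The other patterns: stems ending in -i or -v repeat the first consonant+vowel as a prefix; stems ending in -k add -ob.
So letor → letorum.

letorum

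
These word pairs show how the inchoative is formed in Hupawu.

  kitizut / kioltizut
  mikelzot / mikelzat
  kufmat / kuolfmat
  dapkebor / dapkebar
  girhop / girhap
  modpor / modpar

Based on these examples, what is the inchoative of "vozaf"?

mikelzot and kufmat both end in -t yet inflect differently (mikelzat, kuolfmat), so the final letter is not what conditions the rule; the last vowel is.
"vozaf" has last vowel 'a'. The one such stem in the data (kufmat → kuolfmat) inserts -ol- after the first vowel (as does kitizut), so the same rule applies.
So vozaf → voolzaf.

voolzaf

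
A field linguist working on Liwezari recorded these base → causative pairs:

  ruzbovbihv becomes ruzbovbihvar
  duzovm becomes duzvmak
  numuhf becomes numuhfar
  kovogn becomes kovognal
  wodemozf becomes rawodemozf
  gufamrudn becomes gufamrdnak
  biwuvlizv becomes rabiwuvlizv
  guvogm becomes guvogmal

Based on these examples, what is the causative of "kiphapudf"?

kiphapdfak

"kiphapudf" has second-to-last letter 'd'. The one such stem in the data (gufamrudn → gufamrdnak) deletes the last vowel and adds -ak (as does duzovm), so the same rule applies.
The other patterns: stems whose second-to-last letter is 'z' add the prefix ra-; stems whose second-to-last letter is 'g' add -al; stems whose second-to-last letter is 'h' add -ar.
So kiphapudf → kiphapdfak.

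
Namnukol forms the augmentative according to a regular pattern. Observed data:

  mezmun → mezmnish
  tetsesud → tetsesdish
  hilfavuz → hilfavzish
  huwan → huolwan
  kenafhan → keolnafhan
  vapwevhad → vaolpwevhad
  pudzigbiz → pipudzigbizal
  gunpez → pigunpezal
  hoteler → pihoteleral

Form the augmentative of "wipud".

mezmun and huwan both end in -n yet inflect differently (mezmnish, huolwan), so the final letter is not what conditions the rule; the last vowel is.
"wipud" has last vowel 'u'. The stems whose last vowel is 'u' (mezmun → mezmnish, tetsesud → tetsesdish, hilfavuz → hilfavzish) delete the last vowel and add -ish.
The other patterns: stems whose last vowel is 'a' insert -ol- after the first vowel; stems whose last vowel is 'e' or 'i' add pi- … -al around the stem.
So wipud → wipdish.

wipdish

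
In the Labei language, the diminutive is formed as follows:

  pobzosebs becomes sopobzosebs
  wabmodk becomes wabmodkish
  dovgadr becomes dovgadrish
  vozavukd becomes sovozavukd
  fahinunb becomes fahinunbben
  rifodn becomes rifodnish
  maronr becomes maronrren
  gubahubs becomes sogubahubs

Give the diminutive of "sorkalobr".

sosorkalobr

maronr and dovgadr both end in -r yet inflect differently (maronrren, dovgadrish), so the final letter is not what conditions the rule; the second-to-last letter is.
"sorkalobr" has second-to-last letter 'b'. The stems whose second-to-last letter is 'b' (pobzosebs → sopobzosebs, gubahubs → sogubahubs) add the prefix so-.
The other patterns: stems whose second-to-last letter is 'n' double the final consonant and add -en; stems whose second-to-last letter is 'd' add -ish.
So sorkalobr → sosorkalobr.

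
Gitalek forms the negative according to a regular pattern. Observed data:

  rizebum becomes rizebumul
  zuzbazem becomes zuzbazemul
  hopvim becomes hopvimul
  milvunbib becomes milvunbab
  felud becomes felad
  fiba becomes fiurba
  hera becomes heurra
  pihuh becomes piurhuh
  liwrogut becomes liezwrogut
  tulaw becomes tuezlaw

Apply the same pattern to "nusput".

hopvim and milvunbib both have last vowel 'i' yet inflect differently (hopvimul, milvunbab), so the last vowel is not what conditions the rule; the final letter is.
"nusput" ends in -t. The one such stem in the data (liwrogut → liezwrogut) inserts -ez- after the first vowel (as does tulaw), so the same rule applies.
So nusput → nuezsput.

nuezsput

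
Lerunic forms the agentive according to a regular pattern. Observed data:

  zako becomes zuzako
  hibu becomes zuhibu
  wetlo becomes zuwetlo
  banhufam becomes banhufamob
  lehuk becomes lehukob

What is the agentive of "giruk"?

hibu and lehuk both have last vowel 'u' yet inflect differently (zuhibu, lehukob), so the last vowel is not what conditions the rule; whether the stem ends in a vowel or a consonant is.
"giruk" ends in a consonant. The stems ending in a consonant (banhufam → banhufamob, lehuk → lehukob) add -ob.
The other pattern: stems ending in a vowel add the prefix zu-.
So giruk → girukob.

girukob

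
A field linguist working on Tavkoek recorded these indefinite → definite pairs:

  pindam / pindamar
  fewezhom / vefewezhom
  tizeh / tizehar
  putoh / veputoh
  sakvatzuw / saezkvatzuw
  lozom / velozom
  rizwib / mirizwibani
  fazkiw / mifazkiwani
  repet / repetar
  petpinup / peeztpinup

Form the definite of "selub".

seezlub

fazkiw and sakvatzuw both end in -w yet inflect differently (mifazkiwani, saezkvatzuw), so the final letter is not what conditions the rule; the last vowel is.
"selub" has last vowel 'u'. The stems whose last vowel is 'u' (sakvatzuw → saezkvatzuw, petpinup → peeztpinup) insert -ez- after the first vowel.
So selub → seezlub.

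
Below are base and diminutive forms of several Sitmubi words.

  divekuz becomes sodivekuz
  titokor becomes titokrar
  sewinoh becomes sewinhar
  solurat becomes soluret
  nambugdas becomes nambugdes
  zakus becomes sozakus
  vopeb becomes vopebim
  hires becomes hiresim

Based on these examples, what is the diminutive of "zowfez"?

zowfezim

zakus and nambugdas both end in -s yet inflect differently (sozakus, nambugdes), so the final letter is not what conditions the rule; the last vowel is.
"zowfez" has last vowel 'e'. The stems whose last vowel is 'e' (hires → hiresim, vopeb → vopebim) add -im.
So zowfez → zowfezim.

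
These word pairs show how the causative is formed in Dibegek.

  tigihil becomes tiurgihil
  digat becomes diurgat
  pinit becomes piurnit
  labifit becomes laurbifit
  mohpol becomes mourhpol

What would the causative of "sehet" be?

Every pair shown (tigihil → tiurgihil, digat → diurgat, pinit → piurnit, …) follows the same rule: insert -ur- after the first vowel.
So sehet → seurhet.

seurhet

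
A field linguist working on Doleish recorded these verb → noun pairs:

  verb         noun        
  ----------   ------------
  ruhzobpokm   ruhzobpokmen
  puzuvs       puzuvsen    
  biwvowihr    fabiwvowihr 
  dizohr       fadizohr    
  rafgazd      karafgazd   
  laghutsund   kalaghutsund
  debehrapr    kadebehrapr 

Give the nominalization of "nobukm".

nobukmen

biwvowihr and debehrapr both end in -r yet inflect differently (fabiwvowihr, kadebehrapr), so the final letter is not what conditions the rule; the second-to-last letter is.
"nobukm" has second-to-last letter 'k'. The one such stem in the data (ruhzobpokm → ruhzobpokmen) adds -en, so the same rule applies.
The other patterns: stems whose second-to-last letter is 'h' add the prefix fa-; stems whose second-to-last letter is 'n', 'p' or 'z' add the prefix ka-.
So nobukm → nobukmen.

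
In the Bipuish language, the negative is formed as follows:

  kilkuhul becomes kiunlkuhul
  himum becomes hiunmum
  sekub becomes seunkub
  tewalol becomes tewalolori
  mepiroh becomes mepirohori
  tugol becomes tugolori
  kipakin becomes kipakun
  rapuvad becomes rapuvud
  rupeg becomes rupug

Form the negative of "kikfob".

kikfobori

kilkuhul and tewalol both end in -l yet inflect differently (kiunlkuhul, tewalolori), so the final letter is not what conditions the rule; the last vowel is.
"kikfob" has last vowel 'o'. The stems whose last vowel is 'o' (tewalol → tewalolori, mepiroh → mepirohori, tugol → tugolori) add -ori.
So kikfob → kikfobori.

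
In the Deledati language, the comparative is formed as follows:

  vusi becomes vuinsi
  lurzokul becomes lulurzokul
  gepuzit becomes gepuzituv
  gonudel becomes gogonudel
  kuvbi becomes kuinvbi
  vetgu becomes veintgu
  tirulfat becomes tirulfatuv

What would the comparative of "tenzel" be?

tetenzel

gepuzit and kuvbi both have last vowel 'i' yet inflect differently (gepuzituv, kuinvbi), so the last vowel is not what conditions the rule; the final letter is.
"tenzel" ends in -l. The stems ending in -l (lurzokul → lulurzokul, gonudel → gogonudel) repeat the first consonant+vowel as a prefix.
So tenzel → tetenzel.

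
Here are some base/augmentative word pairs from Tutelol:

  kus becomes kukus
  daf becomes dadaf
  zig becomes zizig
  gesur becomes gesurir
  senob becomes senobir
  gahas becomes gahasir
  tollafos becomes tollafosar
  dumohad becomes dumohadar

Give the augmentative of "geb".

gegeb

kus and gahas both end in -s yet inflect differently (kukus, gahasir), so the final letter is not what conditions the rule; the number of vowels is.
"geb" has 1 vowel. The stems with 1 vowel (kus → kukus, daf → dadaf, zig → zizig) repeat the first consonant+vowel as a prefix.
The other patterns: stems with 2 vowels add -ir; stems with 3 vowels add -ar.
So geb → gegeb.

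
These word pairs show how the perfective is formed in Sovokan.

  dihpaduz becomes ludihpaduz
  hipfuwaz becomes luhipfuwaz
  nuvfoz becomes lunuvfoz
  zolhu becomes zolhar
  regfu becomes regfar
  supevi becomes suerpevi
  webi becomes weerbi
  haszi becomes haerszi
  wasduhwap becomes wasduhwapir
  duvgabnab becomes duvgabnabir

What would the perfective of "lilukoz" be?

"lilukoz" ends in -z. The stems ending in -z (dihpaduz → ludihpaduz, hipfuwaz → luhipfuwaz, nuvfoz → lunuvfoz) add the prefix lu-.
The other patterns: stems ending in -u drop the final letter and add -ar; stems ending in -i insert -er- after the first vowel; stems ending in -b or -p add -ir.
So lilukoz → lulilukoz.

lulilukoz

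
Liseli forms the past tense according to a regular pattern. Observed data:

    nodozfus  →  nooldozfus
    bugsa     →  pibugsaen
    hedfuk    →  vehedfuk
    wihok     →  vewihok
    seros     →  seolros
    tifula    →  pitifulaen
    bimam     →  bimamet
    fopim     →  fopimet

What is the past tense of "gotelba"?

nodozfus and hedfuk both have last vowel 'u' yet inflect differently (nooldozfus, vehedfuk), so the last vowel is not what conditions the rule; the final letter is.
"gotelba" ends in -a. The stems ending in -a (bugsa → pibugsaen, tifula → pitifulaen) add pi- … -en around the stem.
So gotelba → pigotelbaen.

pigotelbaen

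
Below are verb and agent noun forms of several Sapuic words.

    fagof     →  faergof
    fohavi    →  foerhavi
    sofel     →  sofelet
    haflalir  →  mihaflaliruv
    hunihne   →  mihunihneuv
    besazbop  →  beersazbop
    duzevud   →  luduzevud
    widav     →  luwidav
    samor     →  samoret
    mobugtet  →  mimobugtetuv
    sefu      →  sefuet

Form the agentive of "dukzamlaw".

samor and haflalir both end in -r yet inflect differently (samoret, mihaflaliruv), so the final letter is not what conditions the rule; the first letter is.
"dukzamlaw" begins with d-. The one such stem in the data (duzevud → luduzevud) adds the prefix lu-, so the same rule applies.
So dukzamlaw → ludukzamlaw.

ludukzamlaw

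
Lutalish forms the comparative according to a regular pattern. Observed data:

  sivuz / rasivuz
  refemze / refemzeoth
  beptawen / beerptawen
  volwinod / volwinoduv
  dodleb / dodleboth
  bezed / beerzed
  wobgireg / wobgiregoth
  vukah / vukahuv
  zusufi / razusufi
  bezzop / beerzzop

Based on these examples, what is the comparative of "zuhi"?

volwinod and bezed both end in -d yet inflect differently (volwinoduv, beerzed), so the final letter is not what conditions the rule; the first letter is.
"zuhi" begins with z-. The one such stem in the data (zusufi → razusufi) adds the prefix ra-, so the same rule applies.
So zuhi → razuhi.

razuhi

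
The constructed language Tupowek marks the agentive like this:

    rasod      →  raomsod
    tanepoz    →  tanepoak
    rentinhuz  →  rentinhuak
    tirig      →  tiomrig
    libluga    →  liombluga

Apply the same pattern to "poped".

"poped" ends in -d. The one such stem in the data (rasod → raomsod) inserts -om- after the first vowel (as do libluga, tirig), so the same rule applies.
The other pattern: stems ending in -z drop the final letter and add -ak.
So poped → poomped.

poomped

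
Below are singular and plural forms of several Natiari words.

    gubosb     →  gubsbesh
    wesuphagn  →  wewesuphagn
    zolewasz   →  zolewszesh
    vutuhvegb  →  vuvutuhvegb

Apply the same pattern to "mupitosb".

"mupitosb" has second-to-last letter 's'. The stems whose second-to-last letter is 's' (gubosb → gubsbesh, zolewasz → zolewszesh) delete the last vowel and add -esh.
The other pattern: stems whose second-to-last letter is 'g' repeat the first consonant+vowel as a prefix.
So mupitosb → mupitsbesh.

mupitsbesh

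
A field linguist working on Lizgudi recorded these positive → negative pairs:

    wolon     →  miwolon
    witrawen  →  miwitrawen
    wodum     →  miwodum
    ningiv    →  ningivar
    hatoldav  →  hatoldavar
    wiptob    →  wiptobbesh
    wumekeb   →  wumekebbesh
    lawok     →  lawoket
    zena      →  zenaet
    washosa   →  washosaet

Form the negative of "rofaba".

rofabaet

wolon and wiptob both have last vowel 'o' yet inflect differently (miwolon, wiptobbesh), so the last vowel is not what conditions the rule; the final letter is.
"rofaba" ends in -a. The stems ending in -a (zena → zenaet, washosa → washosaet) add -et.
So rofaba → rofabaet.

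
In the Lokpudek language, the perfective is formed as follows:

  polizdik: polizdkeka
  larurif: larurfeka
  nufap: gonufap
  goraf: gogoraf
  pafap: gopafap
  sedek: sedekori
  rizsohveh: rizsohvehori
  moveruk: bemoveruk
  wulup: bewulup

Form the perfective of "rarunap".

gorarunap

larurif and goraf both end in -f yet inflect differently (larurfeka, gogoraf), so the final letter is not what conditions the rule; the last vowel is.
"rarunap" has last vowel 'a'. The stems whose last vowel is 'a' (nufap → gonufap, goraf → gogoraf, pafap → gopafap) add the prefix go-.
The other patterns: stems whose last vowel is 'i' delete the last vowel and add -eka; stems whose last vowel is 'e' add -ori; stems whose last vowel is 'u' add the prefix be-.
So rarunap → gorarunap.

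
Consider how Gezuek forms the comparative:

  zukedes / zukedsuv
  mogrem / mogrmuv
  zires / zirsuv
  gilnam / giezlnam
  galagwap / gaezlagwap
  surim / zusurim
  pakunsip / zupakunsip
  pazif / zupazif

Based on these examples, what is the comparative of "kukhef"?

mogrem and gilnam both end in -m yet inflect differently (mogrmuv, giezlnam), so the final letter is not what conditions the rule; the last vowel is.
"kukhef" has last vowel 'e'. The stems whose last vowel is 'e' (zukedes → zukedsuv, mogrem → mogrmuv, zires → zirsuv) delete the last vowel and add -uv.
The other patterns: stems whose last vowel is 'a' insert -ez- after the first vowel; stems whose last vowel is 'i' add the prefix zu-.
So kukhef → kukhfuv.

kukhfuv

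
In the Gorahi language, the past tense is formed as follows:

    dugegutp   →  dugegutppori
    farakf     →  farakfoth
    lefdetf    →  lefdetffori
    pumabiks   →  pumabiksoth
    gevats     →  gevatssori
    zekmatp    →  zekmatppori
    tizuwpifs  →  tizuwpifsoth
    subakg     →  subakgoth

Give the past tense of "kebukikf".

gevats and pumabiks both end in -s yet inflect differently (gevatssori, pumabiksoth), so the final letter is not what conditions the rule; the second-to-last letter is.
"kebukikf" has second-to-last letter 'k'. The stems whose second-to-last letter is 'k' (pumabiks → pumabiksoth, farakf → farakfoth, subakg → subakgoth) add -oth.
The other pattern: stems whose second-to-last letter is 't' double the final consonant and add -ori.
So kebukikf → kebukikfoth.

kebukikfoth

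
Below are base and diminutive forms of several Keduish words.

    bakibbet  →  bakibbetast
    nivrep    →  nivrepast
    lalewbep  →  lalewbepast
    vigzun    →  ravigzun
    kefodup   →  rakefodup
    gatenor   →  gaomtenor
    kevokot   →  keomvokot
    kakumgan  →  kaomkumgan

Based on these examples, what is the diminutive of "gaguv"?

ragaguv

"gaguv" has last vowel 'u'. The stems whose last vowel is 'u' (vigzun → ravigzun, kefodup → rakefodup) add the prefix ra-.
The other patterns: stems whose last vowel is 'e' add -ast; stems whose last vowel is 'a' or 'o' insert -om- after the first vowel.
So gaguv → ragaguv.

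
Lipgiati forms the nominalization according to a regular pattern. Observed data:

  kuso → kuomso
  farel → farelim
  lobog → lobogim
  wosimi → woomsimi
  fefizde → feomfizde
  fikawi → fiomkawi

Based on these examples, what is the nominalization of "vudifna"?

farel and fefizde both have last vowel 'e' yet inflect differently (farelim, feomfizde), so the last vowel is not what conditions the rule; whether the stem ends in a vowel or a consonant is.
"vudifna" ends in a vowel. The stems ending in a vowel (fefizde → feomfizde, wosimi → woomsimi, kuso → kuomso) insert -om- after the first vowel.
So vudifna → vuomdifna.

vuomdifna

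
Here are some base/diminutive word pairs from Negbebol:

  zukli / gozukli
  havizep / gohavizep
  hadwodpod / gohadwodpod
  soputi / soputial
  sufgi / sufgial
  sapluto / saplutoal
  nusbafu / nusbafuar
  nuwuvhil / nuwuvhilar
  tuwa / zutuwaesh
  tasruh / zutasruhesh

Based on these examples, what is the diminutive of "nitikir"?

"nitikir" begins with n-. The stems beginning with n- (nusbafu → nusbafuar, nuwuvhil → nuwuvhilar) add -ar.
The other patterns: stems beginning with h- or z- add the prefix go-; stems beginning with s- add -al; stems beginning with t- add zu- … -esh around the stem.
So nitikir → nitikirar.

nitikirar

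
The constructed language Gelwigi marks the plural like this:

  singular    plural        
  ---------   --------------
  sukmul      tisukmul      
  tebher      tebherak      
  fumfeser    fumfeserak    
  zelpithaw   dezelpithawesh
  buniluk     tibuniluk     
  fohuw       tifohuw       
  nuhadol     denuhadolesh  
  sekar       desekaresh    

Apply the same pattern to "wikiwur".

sukmul and nuhadol both end in -l yet inflect differently (tisukmul, denuhadolesh), so the final letter is not what conditions the rule; the last vowel is.
"wikiwur" has last vowel 'u'. The stems whose last vowel is 'u' (sukmul → tisukmul, fohuw → tifohuw, buniluk → tibuniluk) add the prefix ti-.
The other patterns: stems whose last vowel is 'e' add -ak; stems whose last vowel is 'a' or 'o' add de- … -esh around the stem.
So wikiwur → tiwikiwur.

tiwikiwur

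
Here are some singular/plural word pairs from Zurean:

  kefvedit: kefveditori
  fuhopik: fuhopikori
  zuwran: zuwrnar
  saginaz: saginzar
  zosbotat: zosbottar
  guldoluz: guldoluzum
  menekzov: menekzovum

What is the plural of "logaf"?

logfar

"logaf" has last vowel 'a'. The stems whose last vowel is 'a' (saginaz → saginzar, zosbotat → zosbottar, zuwran → zuwrnar) delete the last vowel and add -ar.
The other patterns: stems whose last vowel is 'i' add -ori; stems whose last vowel is 'o' or 'u' add -um.
So logaf → logfar.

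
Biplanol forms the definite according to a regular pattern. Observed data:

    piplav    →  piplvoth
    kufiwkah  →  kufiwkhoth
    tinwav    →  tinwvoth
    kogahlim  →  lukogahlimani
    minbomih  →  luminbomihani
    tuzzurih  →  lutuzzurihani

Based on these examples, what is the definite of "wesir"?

"wesir" has last vowel 'i'. The stems whose last vowel is 'i' (kogahlim → lukogahlimani, minbomih → luminbomihani, tuzzurih → lutuzzurihani) add lu- … -ani around the stem.
The other pattern: stems whose last vowel is 'a' delete the last vowel and add -oth.
So wesir → luwesirani.

luwesirani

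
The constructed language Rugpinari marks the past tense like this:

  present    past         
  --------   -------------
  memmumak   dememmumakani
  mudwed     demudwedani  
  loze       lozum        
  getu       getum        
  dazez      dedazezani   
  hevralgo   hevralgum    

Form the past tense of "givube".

givubum

loze and dazez both have last vowel 'e' yet inflect differently (lozum, dedazezani), so the last vowel is not what conditions the rule; whether the stem ends in a vowel or a consonant is.
"givube" ends in a vowel. The stems ending in a vowel (hevralgo → hevralgum, getu → getum, loze → lozum) drop the final letter and add -um.
So givube → givubum.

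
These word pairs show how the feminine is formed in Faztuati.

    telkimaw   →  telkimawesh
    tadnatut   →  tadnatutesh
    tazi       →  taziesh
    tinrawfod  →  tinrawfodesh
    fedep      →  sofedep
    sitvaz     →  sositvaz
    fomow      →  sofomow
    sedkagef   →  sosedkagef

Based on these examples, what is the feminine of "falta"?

telkimaw and fomow both end in -w yet inflect differently (telkimawesh, sofomow), so the final letter is not what conditions the rule; the first letter is.
"falta" begins with f-. The stems beginning with f- (fedep → sofedep, fomow → sofomow) add the prefix so-.
The other pattern: stems beginning with t- add -esh.
So falta → sofalta.

sofalta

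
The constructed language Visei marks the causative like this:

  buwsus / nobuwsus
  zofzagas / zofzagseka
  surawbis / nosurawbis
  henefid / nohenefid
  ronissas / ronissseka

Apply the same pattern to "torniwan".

torniwneka

"torniwan" has last vowel 'a'. The stems whose last vowel is 'a' (ronissas → ronissseka, zofzagas → zofzagseka) delete the last vowel and add -eka.
The other pattern: stems whose last vowel is 'i' or 'u' add the prefix no-.
So torniwan → torniwneka.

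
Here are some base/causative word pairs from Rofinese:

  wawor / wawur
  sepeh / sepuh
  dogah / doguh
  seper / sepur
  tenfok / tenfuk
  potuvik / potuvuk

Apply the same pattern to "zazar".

zazur

Every pair shown (wawor → wawur, sepeh → sepuh, dogah → doguh, …) follows the same rule: change the last vowel to 'u'.
So zazar → zazur.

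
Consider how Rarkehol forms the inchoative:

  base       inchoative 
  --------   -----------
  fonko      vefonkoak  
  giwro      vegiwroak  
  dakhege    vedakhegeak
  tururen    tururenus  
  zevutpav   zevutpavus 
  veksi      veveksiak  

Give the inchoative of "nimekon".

nimekonus

dakhege and tururen both have last vowel 'e' yet inflect differently (vedakhegeak, tururenus), so the last vowel is not what conditions the rule; whether the stem ends in a vowel or a consonant is.
"nimekon" ends in a consonant. The stems ending in a consonant (zevutpav → zevutpavus, tururen → tururenus) add -us.
So nimekon → nimekonus.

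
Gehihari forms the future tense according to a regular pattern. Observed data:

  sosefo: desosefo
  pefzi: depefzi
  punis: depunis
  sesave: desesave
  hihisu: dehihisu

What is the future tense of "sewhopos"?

Every pair shown (sosefo → desosefo, pefzi → depefzi, punis → depunis, …) follows the same rule: add the prefix de-.
So sewhopos → desewhopos.

desewhopos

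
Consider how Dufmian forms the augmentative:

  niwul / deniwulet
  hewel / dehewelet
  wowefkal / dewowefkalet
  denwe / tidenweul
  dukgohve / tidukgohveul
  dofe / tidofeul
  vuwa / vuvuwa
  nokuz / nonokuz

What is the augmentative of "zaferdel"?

dezaferdelet

hewel and denwe both have last vowel 'e' yet inflect differently (dehewelet, tidenweul), so the last vowel is not what conditions the rule; the final letter is.
"zaferdel" ends in -l. The stems ending in -l (niwul → deniwulet, hewel → dehewelet, wowefkal → dewowefkalet) add de- … -et around the stem.
So zaferdel → dezaferdelet.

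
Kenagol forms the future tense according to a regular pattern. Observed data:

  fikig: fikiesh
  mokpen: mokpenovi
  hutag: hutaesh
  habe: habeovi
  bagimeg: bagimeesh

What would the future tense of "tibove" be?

tiboveovi

"tibove" ends in -e. The one such stem in the data (habe → habeovi) adds -ovi, so the same rule applies.
So tibove → tiboveovi.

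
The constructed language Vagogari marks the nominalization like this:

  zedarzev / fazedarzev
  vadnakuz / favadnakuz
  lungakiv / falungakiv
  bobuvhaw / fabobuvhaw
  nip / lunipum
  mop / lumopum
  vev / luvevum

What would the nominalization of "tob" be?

zedarzev and vev both end in -v yet inflect differently (fazedarzev, luvevum), so the final letter is not what conditions the rule; the number of vowels is.
"tob" has 1 vowel. The stems with 1 vowel (nip → lunipum, mop → lumopum, vev → luvevum) add lu- … -um around the stem.
So tob → lutobum.

lutobum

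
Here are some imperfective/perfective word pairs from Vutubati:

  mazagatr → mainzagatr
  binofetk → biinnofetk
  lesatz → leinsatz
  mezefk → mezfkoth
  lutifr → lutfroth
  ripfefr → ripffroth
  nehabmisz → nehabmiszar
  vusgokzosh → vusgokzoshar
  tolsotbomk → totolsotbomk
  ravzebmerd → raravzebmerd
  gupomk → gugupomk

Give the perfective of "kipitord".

"kipitord" has second-to-last letter 'r'. The one such stem in the data (ravzebmerd → raravzebmerd) repeats the first consonant+vowel as a prefix (as do tolsotbomk, gupomk), so the same rule applies.
The other patterns: stems whose second-to-last letter is 't' insert -in- after the first vowel; stems whose second-to-last letter is 'f' delete the last vowel and add -oth; stems whose second-to-last letter is 's' add -ar.
So kipitord → kikipitord.

kikipitord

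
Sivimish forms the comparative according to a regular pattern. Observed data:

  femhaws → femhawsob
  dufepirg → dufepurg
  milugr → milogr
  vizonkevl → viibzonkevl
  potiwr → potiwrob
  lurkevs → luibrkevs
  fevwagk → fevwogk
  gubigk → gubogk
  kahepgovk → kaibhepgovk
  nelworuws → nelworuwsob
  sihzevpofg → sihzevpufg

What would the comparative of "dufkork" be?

"dufkork" has second-to-last letter 'r'. The one such stem in the data (dufepirg → dufepurg) changes the last vowel to 'u' (as does sihzevpofg), so the same rule applies.
So dufkork → dufkurk.

dufkurk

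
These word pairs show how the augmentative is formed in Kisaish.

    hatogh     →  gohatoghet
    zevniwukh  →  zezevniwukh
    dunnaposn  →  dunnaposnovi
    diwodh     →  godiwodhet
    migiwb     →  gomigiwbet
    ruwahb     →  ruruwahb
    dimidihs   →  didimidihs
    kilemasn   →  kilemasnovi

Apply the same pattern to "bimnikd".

bibimnikd

ruwahb and migiwb both end in -b yet inflect differently (ruruwahb, gomigiwbet), so the final letter is not what conditions the rule; the second-to-last letter is.
"bimnikd" has second-to-last letter 'k'. The one such stem in the data (zevniwukh → zezevniwukh) repeats the first consonant+vowel as a prefix (as do dimidihs, ruwahb), so the same rule applies.
The other patterns: stems whose second-to-last letter is 's' add -ovi; stems whose second-to-last letter is 'd', 'g' or 'w' add go- … -et around the stem.
So bimnikd → bibimnikd.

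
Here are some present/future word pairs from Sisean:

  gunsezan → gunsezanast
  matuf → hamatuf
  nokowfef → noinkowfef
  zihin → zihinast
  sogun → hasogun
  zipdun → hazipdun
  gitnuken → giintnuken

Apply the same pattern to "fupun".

gunsezan and sogun both end in -n yet inflect differently (gunsezanast, hasogun), so the final letter is not what conditions the rule; the last vowel is.
"fupun" has last vowel 'u'. The stems whose last vowel is 'u' (matuf → hamatuf, sogun → hasogun, zipdun → hazipdun) add the prefix ha-.
So fupun → hafupun.

hafupun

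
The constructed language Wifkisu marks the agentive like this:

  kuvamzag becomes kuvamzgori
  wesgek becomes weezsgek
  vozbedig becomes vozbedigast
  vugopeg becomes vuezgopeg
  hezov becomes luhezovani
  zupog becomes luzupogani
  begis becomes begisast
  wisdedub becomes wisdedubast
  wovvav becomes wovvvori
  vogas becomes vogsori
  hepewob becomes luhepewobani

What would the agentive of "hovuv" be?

kuvamzag and vugopeg both end in -g yet inflect differently (kuvamzgori, vuezgopeg), so the final letter is not what conditions the rule; the last vowel is.
"hovuv" has last vowel 'u'. The one such stem in the data (wisdedub → wisdedubast) adds -ast, so the same rule applies.
So hovuv → hovuvast.

hovuvast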